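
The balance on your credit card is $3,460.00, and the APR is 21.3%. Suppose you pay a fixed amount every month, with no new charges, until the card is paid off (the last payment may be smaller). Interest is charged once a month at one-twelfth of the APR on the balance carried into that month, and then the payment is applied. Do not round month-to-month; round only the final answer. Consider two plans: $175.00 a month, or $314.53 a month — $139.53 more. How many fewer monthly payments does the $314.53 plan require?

Monthly rate r = 21.3%/12 = 1.775% = 0.01775.
At $175.00/mo: n = ⌈−ln(1 − rB₀/P)/ln(1+r)⌉ = 25 payments (last $99.55); total interest = total paid − $3,460.00 = $839.55.
At $314.53/mo: 13 payments (last $109.74); total interest $424.10.
Payments saved = 25 − 13 = 12.

12 fewer payments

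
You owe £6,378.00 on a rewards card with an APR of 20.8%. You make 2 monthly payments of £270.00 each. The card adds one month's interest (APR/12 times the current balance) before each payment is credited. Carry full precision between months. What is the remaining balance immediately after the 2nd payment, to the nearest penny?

Monthly rate r = 20.8%/12 = 1.73333% = 0.0173333.
Each month: B ← B·(1+r) − £270.00.
Month 1: interest £110.55; balance after payment £6,218.55.
Month 2: interest £107.79; balance after payment £6,056.34.

£6,056.34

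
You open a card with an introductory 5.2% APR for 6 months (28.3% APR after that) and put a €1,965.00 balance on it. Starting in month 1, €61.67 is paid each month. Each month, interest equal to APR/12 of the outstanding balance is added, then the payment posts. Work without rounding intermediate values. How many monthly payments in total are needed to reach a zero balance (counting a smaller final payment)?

49 payments

Promo months 1–6 at r₀ = 5.2%/12 = 0.00433333; months 7+ at r₁ = 28.3%/12 = 0.0235833.
After month 6: iterate B ← B·(1+r₀) − €61.67 for 6 months → €1,642.59.
Then at r₁ with €61.67/mo: n₂ = −ln(1 − r₁·B/P)/ln(1+r₁) ≈ 42.44 → 43 more payments.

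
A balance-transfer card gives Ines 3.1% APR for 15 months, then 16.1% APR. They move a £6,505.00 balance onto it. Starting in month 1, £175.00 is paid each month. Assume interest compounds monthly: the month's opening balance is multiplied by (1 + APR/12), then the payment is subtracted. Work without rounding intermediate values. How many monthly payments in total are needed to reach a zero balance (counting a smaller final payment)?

44 payments

Promo months 1–15 at r₀ = 3.1%/12 = 0.00258333; months 16+ at r₁ = 16.1%/12 = 0.0134167.
After month 15: iterate B ← B·(1+r₀) − £175.00 for 15 months → £4,088.67.
Then at r₁ with £175.00/mo: n₂ = −ln(1 − r₁·B/P)/ln(1+r₁) ≈ 28.22 → 29 more payments.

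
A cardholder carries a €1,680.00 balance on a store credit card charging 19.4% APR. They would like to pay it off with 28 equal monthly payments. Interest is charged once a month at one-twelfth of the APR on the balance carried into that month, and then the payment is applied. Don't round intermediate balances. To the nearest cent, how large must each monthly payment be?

Monthly rate r = 19.4%/12 = 1.61667% = 0.0161667.
Level-payment amortization: P = B₀·r / (1 − (1+r)^(−n)) = 1680.00·0.0161667 / (1 − 1.01617^(−28)).
Denominator 1 − (1+r)^(−28) = 0.361763628.
P = 27.16 / 0.361763628 ≈ 75.08.

€75.08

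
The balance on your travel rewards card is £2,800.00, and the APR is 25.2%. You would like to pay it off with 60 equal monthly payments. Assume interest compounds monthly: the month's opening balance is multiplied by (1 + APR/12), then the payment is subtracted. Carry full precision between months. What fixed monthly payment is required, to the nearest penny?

£82.51

Monthly rate r = 25.2%/12 = 2.1% = 0.021.
Level-payment amortization: P = B₀·r / (1 − (1+r)^(−n)) = 2800.00·0.021 / (1 − 1.021^(−60)).
Denominator 1 − (1+r)^(−60) = 0.712620705.
P = 58.8 / 0.712620705 ≈ 82.51.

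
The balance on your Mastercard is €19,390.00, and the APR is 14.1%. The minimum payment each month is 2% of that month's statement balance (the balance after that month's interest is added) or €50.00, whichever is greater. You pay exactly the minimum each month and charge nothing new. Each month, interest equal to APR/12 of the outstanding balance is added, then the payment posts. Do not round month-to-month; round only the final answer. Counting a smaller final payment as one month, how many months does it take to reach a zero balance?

317 months

Monthly rate r = 14.1%/12 = 1.175% = 0.01175.
While 2% of the post-interest balance exceeds €50.00, each month B ← (B·(1+r))·(1 − 0.02), i.e. B shrinks by the factor (1+r)·0.98 = 0.99151.
This holds for months 1–242. Entering month 243 the balance is €2,466.07; 2% of the post-interest balance is now below €50.00, so the flat €50.00 minimum applies from here.
From month 243 a fixed €50.00 at rate r clears €2,466.07 in 75 more payments. Total: 242 + 75 = 317 months.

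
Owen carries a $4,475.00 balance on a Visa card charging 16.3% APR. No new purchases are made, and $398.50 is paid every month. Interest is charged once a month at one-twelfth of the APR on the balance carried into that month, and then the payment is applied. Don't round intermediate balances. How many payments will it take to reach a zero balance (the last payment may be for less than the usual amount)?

Monthly rate r = 16.3%/12 = 1.35833% = 0.0135833.
Recurrence: B ← B·(1+r) − $398.50.
Month 1: interest $60.79; balance after payment $4,137.29.
Month 2: interest $56.20; balance after payment $3,794.98.
Closed form: n = −ln(1 − rB₀/P)/ln(1+r) = −ln(0.84746)/ln(1.01358) ≈ 12.267, so the balance reaches zero during payment 13.

13 months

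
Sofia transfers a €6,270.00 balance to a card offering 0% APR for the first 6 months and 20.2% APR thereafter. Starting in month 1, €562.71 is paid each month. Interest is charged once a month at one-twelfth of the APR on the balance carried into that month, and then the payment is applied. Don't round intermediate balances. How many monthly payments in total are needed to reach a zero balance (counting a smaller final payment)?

12 months

Promo months 1–6 at r₀ = 0%/12 = 0; months 7+ at r₁ = 20.2%/12 = 0.0168333.
After month 6 (no interest yet): B = €6,270.00 − 6·€562.71 = €2,893.74.
Then at r₁ with €562.71/mo: n₂ = −ln(1 − r₁·B/P)/ln(1+r₁) ≈ 5.42 → 6 more payments.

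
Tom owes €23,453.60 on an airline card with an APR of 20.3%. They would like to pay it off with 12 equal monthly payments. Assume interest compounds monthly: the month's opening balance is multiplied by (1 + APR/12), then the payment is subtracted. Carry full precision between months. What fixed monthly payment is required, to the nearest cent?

€2,175.98

Monthly rate r = 20.3%/12 = 1.69167% = 0.0169167.
Level-payment amortization: P = B₀·r / (1 − (1+r)^(−n)) = 23453.60·0.0169167 / (1 − 1.01692^(−12)).
Denominator 1 − (1+r)^(−12) = 0.182334606.
P = 396.757 / 0.182334606 ≈ 2175.98.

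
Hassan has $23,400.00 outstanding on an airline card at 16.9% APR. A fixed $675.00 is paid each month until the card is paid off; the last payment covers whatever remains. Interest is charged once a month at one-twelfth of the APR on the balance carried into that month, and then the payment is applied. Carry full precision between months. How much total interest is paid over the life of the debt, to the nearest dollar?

Monthly rate r = 16.9%/12 = 1.40833% = 0.0140833.
Payoff takes n = ⌈−ln(1 − rB₀/P)/ln(1+r)⌉ = ⌈47.899⌉ = 48 payments; the last is $606.93.
Total paid = 47·$675.00 + $606.93 = $32,331.93.
Total interest = total paid − principal = $32,331.93 − $23,400.00 = $8,931.93.

$8,932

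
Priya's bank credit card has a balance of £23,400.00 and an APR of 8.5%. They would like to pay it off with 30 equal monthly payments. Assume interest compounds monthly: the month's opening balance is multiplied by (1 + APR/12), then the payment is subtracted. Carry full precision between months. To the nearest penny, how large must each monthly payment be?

£868.56

Monthly rate r = 8.5%/12 = 0.708333% = 0.00708333.
Level-payment amortization: P = B₀·r / (1 − (1+r)^(−n)) = 23400.00·0.00708333 / (1 − 1.00708^(−30)).
Denominator 1 − (1+r)^(−30) = 0.190833789.
P = 165.75 / 0.190833789 ≈ 868.56.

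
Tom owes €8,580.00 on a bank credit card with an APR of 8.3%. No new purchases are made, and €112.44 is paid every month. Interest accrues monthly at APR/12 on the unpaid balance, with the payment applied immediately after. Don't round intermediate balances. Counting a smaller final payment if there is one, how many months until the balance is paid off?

109 months

Monthly rate r = 8.3%/12 = 0.691667% = 0.00691667.
Recurrence: B ← B·(1+r) − €112.44.
Month 1: interest €59.35; balance after payment €8,526.90.
Month 2: interest €58.98; balance after payment €8,473.44.
Closed form: n = −ln(1 − rB₀/P)/ln(1+r) = −ln(0.47221)/ln(1.00692) ≈ 108.857, so the balance reaches zero during payment 109.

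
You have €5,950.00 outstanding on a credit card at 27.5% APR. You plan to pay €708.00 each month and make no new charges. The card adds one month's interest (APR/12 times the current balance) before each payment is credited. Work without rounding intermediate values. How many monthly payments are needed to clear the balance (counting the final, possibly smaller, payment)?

Monthly rate r = 27.5%/12 = 2.29167% = 0.0229167.
Recurrence: B ← B·(1+r) − €708.00.
Month 1: interest €136.35; balance after payment €5,378.35.
Month 2: interest €123.25; balance after payment €4,793.61.
Closed form: n = −ln(1 − rB₀/P)/ln(1+r) = −ln(0.80741)/ln(1.02292) ≈ 9.441, so the balance reaches zero during payment 10.

10 payments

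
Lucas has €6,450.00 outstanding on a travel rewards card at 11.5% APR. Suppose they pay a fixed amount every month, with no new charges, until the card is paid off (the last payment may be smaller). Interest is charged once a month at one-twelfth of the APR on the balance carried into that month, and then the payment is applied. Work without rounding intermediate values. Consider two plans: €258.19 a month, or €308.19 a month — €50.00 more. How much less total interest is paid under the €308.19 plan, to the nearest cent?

€174.64

Monthly rate r = 11.5%/12 = 0.958333% = 0.00958333.
At €258.19/mo: n = ⌈−ln(1 − rB₀/P)/ln(1+r)⌉ = 29 payments (last €178.96); total interest = total paid − €6,450.00 = €958.28.
At €308.19/mo: 24 payments (last €145.27); total interest €783.64.
Interest saved = €958.28 − €783.64 = €174.64.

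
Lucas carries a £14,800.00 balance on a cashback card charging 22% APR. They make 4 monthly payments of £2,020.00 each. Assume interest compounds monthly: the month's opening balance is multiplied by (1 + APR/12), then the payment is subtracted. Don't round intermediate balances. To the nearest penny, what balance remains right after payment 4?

Monthly rate r = 22%/12 = 1.83333% = 0.0183333.
Each month: B ← B·(1+r) − £2,020.00.
Month 1: interest £271.33; balance after payment £13,051.33.
Month 2: interest £239.27; balance after payment £11,270.61.
Month 3: interest £206.63; balance after payment £9,457.24.
Month 4: interest £173.38; balance after payment £7,610.62.

£7,610.62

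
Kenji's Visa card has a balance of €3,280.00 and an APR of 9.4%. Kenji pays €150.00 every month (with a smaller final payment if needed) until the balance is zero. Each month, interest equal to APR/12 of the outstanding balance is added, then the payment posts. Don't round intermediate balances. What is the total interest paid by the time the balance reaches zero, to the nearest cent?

Monthly rate r = 9.4%/12 = 0.783333% = 0.00783333.
Payoff takes n = ⌈−ln(1 − rB₀/P)/ln(1+r)⌉ = ⌈24.079⌉ = 25 payments; the last is €11.89.
Total paid = 24·€150.00 + €11.89 = €3,611.89.
Total interest = total paid − principal = €3,611.89 − €3,280.00 = €331.89.

€331.89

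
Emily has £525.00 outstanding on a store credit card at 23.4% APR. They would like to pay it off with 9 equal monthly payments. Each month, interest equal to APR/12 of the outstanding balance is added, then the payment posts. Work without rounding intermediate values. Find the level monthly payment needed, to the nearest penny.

Monthly rate r = 23.4%/12 = 1.95% = 0.0195.
Level-payment amortization: P = B₀·r / (1 − (1+r)^(−n)) = 525.00·0.0195 / (1 − 1.0195^(−9)).
Denominator 1 − (1+r)^(−9) = 0.159544103.
P = 10.2375 / 0.159544103 ≈ 64.17.

£64.17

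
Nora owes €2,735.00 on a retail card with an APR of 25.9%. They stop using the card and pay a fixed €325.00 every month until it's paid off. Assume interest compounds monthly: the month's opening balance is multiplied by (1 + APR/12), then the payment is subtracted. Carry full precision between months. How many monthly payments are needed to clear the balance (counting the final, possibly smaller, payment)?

Monthly rate r = 25.9%/12 = 2.15833% = 0.0215833.
Recurrence: B ← B·(1+r) − €325.00.
Month 1: interest €59.03; balance after payment €2,469.03.
Month 2: interest €53.29; balance after payment €2,197.32.
Closed form: n = −ln(1 − rB₀/P)/ln(1+r) = −ln(0.81837)/ln(1.02158) ≈ 9.387, so the balance reaches zero during payment 10.

10 months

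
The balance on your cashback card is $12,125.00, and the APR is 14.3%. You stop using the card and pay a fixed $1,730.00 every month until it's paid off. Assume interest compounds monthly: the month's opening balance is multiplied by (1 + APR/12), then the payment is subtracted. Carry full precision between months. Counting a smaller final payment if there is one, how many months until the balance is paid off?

8 months

Monthly rate r = 14.3%/12 = 1.19167% = 0.0119167.
Recurrence: B ← B·(1+r) − $1,730.00.
Month 1: interest $144.49; balance after payment $10,539.49.
Month 2: interest $125.60; balance after payment $8,935.09.
Closed form: n = −ln(1 − rB₀/P)/ln(1+r) = −ln(0.91648)/ln(1.01192) ≈ 7.362, so the balance reaches zero during payment 8.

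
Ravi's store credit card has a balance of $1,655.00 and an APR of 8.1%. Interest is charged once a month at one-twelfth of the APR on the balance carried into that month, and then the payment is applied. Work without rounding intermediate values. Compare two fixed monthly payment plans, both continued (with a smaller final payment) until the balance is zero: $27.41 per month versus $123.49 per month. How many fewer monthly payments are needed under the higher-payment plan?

Monthly rate r = 8.1%/12 = 0.675% = 0.00675.
At $27.41/mo: n = ⌈−ln(1 − rB₀/P)/ln(1+r)⌉ = 78 payments (last $22.44); total interest = total paid − $1,655.00 = $478.01.
At $123.49/mo: 15 payments (last $11.73); total interest $85.59.
Payments saved = 78 − 15 = 63.

63 fewer payments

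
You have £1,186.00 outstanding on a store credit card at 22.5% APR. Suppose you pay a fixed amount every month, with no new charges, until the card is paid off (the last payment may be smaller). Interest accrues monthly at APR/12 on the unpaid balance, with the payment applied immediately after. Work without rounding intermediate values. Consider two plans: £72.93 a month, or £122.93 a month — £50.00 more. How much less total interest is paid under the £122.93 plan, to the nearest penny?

£107.41

Monthly rate r = 22.5%/12 = 1.875% = 0.01875.
At £72.93/mo: n = ⌈−ln(1 − rB₀/P)/ln(1+r)⌉ = 20 payments (last £42.45); total interest = total paid − £1,186.00 = £242.12.
At £122.93/mo: 11 payments (last £91.41); total interest £134.71.
Interest saved = £242.12 − £134.71 = £107.41.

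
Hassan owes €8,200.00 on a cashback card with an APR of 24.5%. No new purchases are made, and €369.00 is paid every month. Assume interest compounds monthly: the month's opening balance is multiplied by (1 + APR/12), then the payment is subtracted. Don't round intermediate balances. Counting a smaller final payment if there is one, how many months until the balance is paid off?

30 months

Monthly rate r = 24.5%/12 = 2.04167% = 0.0204167.
Recurrence: B ← B·(1+r) − €369.00.
Month 1: interest €167.42; balance after payment €7,998.42.
Month 2: interest €163.30; balance after payment €7,792.72.
Closed form: n = −ln(1 − rB₀/P)/ln(1+r) = −ln(0.5463)/ln(1.02042) ≈ 29.914, so the balance reaches zero during payment 30.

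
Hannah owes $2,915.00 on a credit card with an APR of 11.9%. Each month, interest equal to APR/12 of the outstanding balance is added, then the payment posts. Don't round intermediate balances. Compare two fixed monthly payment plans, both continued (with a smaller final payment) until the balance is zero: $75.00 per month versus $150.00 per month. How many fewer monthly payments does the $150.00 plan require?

Monthly rate r = 11.9%/12 = 0.991667% = 0.00991667.
At $75.00/mo: n = ⌈−ln(1 − rB₀/P)/ln(1+r)⌉ = 50 payments (last $25.21); total interest = total paid − $2,915.00 = $785.21.
At $150.00/mo: 22 payments (last $104.33); total interest $339.33.
Payments saved = 50 − 22 = 28.

28 fewer payments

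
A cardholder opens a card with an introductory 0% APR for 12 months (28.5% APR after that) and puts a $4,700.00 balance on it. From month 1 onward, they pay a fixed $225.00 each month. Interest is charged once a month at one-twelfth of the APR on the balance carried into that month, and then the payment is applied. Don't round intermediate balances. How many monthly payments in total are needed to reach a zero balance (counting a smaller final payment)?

23 months

Promo months 1–12 at r₀ = 0%/12 = 0; months 13+ at r₁ = 28.5%/12 = 0.02375.
After month 12 (no interest yet): B = $4,700.00 − 12·$225.00 = $2,000.00.
Then at r₁ with $225.00/mo: n₂ = −ln(1 − r₁·B/P)/ln(1+r₁) ≈ 10.10 → 11 more payments.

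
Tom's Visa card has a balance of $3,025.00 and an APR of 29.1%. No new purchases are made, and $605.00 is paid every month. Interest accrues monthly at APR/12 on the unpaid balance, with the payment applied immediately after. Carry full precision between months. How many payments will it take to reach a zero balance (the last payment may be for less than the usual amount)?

Monthly rate r = 29.1%/12 = 2.425% = 0.02425.
Recurrence: B ← B·(1+r) − $605.00.
Month 1: interest $73.36; balance after payment $2,493.36.
Month 2: interest $60.46; balance after payment $1,948.82.
Month 3: interest $47.26; balance after payment $1,391.08.
Month 4: interest $33.73; balance after payment $819.81.
Month 5: interest $19.88; balance after payment $234.69.
Month 6: interest $5.69; balance after payment $0.00.

6 months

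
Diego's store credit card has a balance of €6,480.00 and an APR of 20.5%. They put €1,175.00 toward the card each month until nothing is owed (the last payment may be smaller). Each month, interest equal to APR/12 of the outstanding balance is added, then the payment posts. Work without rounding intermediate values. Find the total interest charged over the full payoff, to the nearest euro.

Monthly rate r = 20.5%/12 = 1.70833% = 0.0170833.
Payoff takes n = ⌈−ln(1 − rB₀/P)/ln(1+r)⌉ = ⌈5.842⌉ = 6 payments; the last is €990.18.
Total paid = 5·€1,175.00 + €990.18 = €6,865.18.
Total interest = total paid − principal = €6,865.18 − €6,480.00 = €385.18.

€385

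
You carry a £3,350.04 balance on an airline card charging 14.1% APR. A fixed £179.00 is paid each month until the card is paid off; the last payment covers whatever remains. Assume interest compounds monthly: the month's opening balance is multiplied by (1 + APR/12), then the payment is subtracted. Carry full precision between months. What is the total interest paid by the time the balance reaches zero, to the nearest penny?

Monthly rate r = 14.1%/12 = 1.175% = 0.01175.
Payoff takes n = ⌈−ln(1 − rB₀/P)/ln(1+r)⌉ = ⌈21.259⌉ = 22 payments; the last is £46.60.
Total paid = 21·£179.00 + £46.60 = £3,805.60.
Total interest = total paid − principal = £3,805.60 − £3,350.04 = £455.56.

£455.56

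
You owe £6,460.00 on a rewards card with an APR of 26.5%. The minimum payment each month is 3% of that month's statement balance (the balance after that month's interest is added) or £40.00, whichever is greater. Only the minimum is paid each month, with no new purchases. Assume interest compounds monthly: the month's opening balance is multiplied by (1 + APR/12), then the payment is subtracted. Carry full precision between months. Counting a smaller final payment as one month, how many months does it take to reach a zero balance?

Monthly rate r = 26.5%/12 = 2.20833% = 0.0220833.
While 3% of the post-interest balance exceeds £40.00, each month B ← (B·(1+r))·(1 − 0.03), i.e. B shrinks by the factor (1+r)·0.97 = 0.99142.
This holds for months 1–186. Entering month 187 the balance is £1,300.85; 3% of the post-interest balance is now below £40.00, so the flat £40.00 minimum applies from here.
From month 187 a fixed £40.00 at rate r clears £1,300.85 in 58 more payments. Total: 186 + 58 = 244 months.

244 months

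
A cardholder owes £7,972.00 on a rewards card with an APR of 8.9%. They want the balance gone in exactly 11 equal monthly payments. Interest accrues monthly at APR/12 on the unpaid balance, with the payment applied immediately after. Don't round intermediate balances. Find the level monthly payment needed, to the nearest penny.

£757.37

Monthly rate r = 8.9%/12 = 0.741667% = 0.00741667.
Level-payment amortization: P = B₀·r / (1 − (1+r)^(−n)) = 7972.00·0.00741667 / (1 − 1.00742^(−11)).
Denominator 1 − (1+r)^(−11) = 0.0780665912.
P = 59.1257 / 0.0780665912 ≈ 757.37.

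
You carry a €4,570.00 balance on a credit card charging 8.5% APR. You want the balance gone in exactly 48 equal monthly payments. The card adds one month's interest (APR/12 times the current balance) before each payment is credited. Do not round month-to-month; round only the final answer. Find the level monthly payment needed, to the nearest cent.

€112.64

Monthly rate r = 8.5%/12 = 0.708333% = 0.00708333.
Level-payment amortization: P = B₀·r / (1 − (1+r)^(−n)) = 4570.00·0.00708333 / (1 − 1.00708^(−48)).
Denominator 1 − (1+r)^(−48) = 0.287376102.
P = 32.3708 / 0.287376102 ≈ 112.64.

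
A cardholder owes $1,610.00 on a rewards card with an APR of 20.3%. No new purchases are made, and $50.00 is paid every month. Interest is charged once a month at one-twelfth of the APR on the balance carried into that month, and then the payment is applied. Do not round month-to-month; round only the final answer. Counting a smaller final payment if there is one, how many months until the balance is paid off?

Monthly rate r = 20.3%/12 = 1.69167% = 0.0169167.
Recurrence: B ← B·(1+r) − $50.00.
Month 1: interest $27.24; balance after payment $1,587.24.
Month 2: interest $26.85; balance after payment $1,564.09.
Closed form: n = −ln(1 − rB₀/P)/ln(1+r) = −ln(0.45528)/ln(1.01692) ≈ 46.905, so the balance reaches zero during payment 47.

47 months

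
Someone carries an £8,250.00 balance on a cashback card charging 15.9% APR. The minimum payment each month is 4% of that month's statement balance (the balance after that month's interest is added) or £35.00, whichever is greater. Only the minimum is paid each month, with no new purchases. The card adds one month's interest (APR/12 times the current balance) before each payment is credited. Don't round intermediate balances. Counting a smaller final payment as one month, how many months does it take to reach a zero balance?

Monthly rate r = 15.9%/12 = 1.325% = 0.01325.
While 4% of the post-interest balance exceeds £35.00, each month B ← (B·(1+r))·(1 − 0.04), i.e. B shrinks by the factor (1+r)·0.96 = 0.97272.
This holds for months 1–82. Entering month 83 the balance is £854.00; 4% of the post-interest balance is now below £35.00, so the flat £35.00 minimum applies from here.
From month 83 a fixed £35.00 at rate r clears £854.00 in 30 more payments. Total: 82 + 30 = 112 months.

112 months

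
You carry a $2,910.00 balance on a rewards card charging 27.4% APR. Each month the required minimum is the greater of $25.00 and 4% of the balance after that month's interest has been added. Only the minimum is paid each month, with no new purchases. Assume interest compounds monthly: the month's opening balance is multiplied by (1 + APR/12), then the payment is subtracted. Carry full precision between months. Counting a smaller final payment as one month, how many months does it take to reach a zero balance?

122 months

Monthly rate r = 27.4%/12 = 2.28333% = 0.0228333.
While 4% of the post-interest balance exceeds $25.00, each month B ← (B·(1+r))·(1 − 0.04), i.e. B shrinks by the factor (1+r)·0.96 = 0.98192.
This holds for months 1–86. Entering month 87 the balance is $605.95; 4% of the post-interest balance is now below $25.00, so the flat $25.00 minimum applies from here.
From month 87 a fixed $25.00 at rate r clears $605.95 in 36 more payments. Total: 86 + 36 = 122 months.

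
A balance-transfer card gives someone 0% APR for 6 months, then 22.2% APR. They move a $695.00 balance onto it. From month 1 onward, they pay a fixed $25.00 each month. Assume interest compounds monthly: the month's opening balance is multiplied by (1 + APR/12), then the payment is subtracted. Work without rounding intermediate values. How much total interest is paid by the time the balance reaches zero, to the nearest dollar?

$159

Promo months 1–6 at r₀ = 0%/12 = 0; months 7+ at r₁ = 22.2%/12 = 0.0185.
After month 6 (no interest yet): B = $695.00 − 6·$25.00 = $545.00.
Then at r₁ with $25.00/mo: n₂ = −ln(1 − r₁·B/P)/ln(1+r₁) ≈ 28.17 → 29 more payments.
Total paid = 34·$25.00 + $4.22 = $854.22; interest = $854.22 − $695.00 = $159.22.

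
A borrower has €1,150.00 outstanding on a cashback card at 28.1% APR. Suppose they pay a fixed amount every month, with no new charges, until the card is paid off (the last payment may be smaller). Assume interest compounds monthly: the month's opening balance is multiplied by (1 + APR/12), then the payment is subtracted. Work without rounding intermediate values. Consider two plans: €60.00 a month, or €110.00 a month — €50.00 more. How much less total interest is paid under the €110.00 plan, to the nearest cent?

Monthly rate r = 28.1%/12 = 2.34167% = 0.0234167.
At €60.00/mo: n = ⌈−ln(1 − rB₀/P)/ln(1+r)⌉ = 26 payments (last €44.27); total interest = total paid − €1,150.00 = €394.27.
At €110.00/mo: 13 payments (last €14.53); total interest €184.53.
Interest saved = €394.27 − €184.53 = €209.74.

€209.74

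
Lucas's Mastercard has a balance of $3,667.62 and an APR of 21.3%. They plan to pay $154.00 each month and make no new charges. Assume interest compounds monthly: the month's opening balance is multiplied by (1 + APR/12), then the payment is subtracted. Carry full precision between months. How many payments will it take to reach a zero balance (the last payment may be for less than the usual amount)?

Monthly rate r = 21.3%/12 = 1.775% = 0.01775.
Recurrence: B ← B·(1+r) − $154.00.
Month 1: interest $65.10; balance after payment $3,578.72.
Month 2: interest $63.52; balance after payment $3,488.24.
Closed form: n = −ln(1 − rB₀/P)/ln(1+r) = −ln(0.57727)/ln(1.01775) ≈ 31.228, so the balance reaches zero during payment 32.

32 months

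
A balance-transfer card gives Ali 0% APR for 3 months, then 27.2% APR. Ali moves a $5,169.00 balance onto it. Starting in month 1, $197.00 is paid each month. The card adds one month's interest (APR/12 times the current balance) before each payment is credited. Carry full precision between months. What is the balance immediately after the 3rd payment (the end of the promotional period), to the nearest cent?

Promo months 1–3 at r₀ = 0%/12 = 0; months 4+ at r₁ = 27.2%/12 = 0.0226667.
After month 3 (no interest yet): B = $5,169.00 − 3·$197.00 = $4,578.00.

$4,578.00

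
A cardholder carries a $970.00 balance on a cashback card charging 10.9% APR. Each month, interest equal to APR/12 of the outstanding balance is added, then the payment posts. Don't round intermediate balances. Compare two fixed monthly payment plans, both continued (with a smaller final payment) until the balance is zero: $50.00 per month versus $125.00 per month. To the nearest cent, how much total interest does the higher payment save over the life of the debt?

Monthly rate r = 10.9%/12 = 0.908333% = 0.00908333.
At $50.00/mo: n = ⌈−ln(1 − rB₀/P)/ln(1+r)⌉ = 22 payments (last $21.95); total interest = total paid − $970.00 = $101.95.
At $125.00/mo: 9 payments (last $10.49); total interest $40.49.
Interest saved = $101.95 − $40.49 = $61.46.

$61.46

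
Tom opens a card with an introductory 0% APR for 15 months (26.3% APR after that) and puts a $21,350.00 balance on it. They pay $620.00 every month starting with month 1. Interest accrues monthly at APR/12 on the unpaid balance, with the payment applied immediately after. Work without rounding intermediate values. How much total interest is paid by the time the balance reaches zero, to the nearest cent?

$3,825.08

Promo months 1–15 at r₀ = 0%/12 = 0; months 16+ at r₁ = 26.3%/12 = 0.0219167.
After month 15 (no interest yet): B = $21,350.00 − 15·$620.00 = $12,050.00.
Then at r₁ with $620.00/mo: n₂ = −ln(1 − r₁·B/P)/ln(1+r₁) ≈ 25.60 → 26 more payments.
Total paid = 40·$620.00 + $375.08 = $25,175.08; interest = $25,175.08 − $21,350.00 = $3,825.08.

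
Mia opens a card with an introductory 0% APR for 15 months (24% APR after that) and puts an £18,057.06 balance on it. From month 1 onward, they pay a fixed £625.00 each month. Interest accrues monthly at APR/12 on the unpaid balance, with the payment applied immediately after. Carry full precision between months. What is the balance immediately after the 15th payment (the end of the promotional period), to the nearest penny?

Promo months 1–15 at r₀ = 0%/12 = 0; months 16+ at r₁ = 24%/12 = 0.02.
After month 15 (no interest yet): B = £18,057.06 − 15·£625.00 = £8,682.06.

£8,682.06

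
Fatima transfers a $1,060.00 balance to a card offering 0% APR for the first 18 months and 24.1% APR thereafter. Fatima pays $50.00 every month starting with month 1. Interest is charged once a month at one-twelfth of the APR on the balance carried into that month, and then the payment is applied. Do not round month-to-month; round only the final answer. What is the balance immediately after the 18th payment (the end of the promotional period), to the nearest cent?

Promo months 1–18 at r₀ = 0%/12 = 0; months 19+ at r₁ = 24.1%/12 = 0.0200833.
After month 18 (no interest yet): B = $1,060.00 − 18·$50.00 = $160.00.

$160.00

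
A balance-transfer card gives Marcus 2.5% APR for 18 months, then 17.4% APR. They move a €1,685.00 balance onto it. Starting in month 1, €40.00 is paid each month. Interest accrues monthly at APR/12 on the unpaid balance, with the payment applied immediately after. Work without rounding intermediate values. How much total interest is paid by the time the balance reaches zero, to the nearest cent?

Promo months 1–18 at r₀ = 2.5%/12 = 0.00208333; months 19+ at r₁ = 17.4%/12 = 0.0145.
After month 18: iterate B ← B·(1+r₀) − €40.00 for 18 months → €1,016.43.
Then at r₁ with €40.00/mo: n₂ = −ln(1 − r₁·B/P)/ln(1+r₁) ≈ 31.92 → 32 more payments.
Total paid = 49·€40.00 + €37.01 = €1,997.01; interest = €1,997.01 − €1,685.00 = €312.01.

€312.01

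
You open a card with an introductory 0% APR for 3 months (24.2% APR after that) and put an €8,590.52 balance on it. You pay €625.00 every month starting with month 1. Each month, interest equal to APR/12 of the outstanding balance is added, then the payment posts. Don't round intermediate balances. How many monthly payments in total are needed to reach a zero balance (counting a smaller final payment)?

Promo months 1–3 at r₀ = 0%/12 = 0; months 4+ at r₁ = 24.2%/12 = 0.0201667.
After month 3 (no interest yet): B = €8,590.52 − 3·€625.00 = €6,715.52.
Then at r₁ with €625.00/mo: n₂ = −ln(1 − r₁·B/P)/ln(1+r₁) ≈ 12.23 → 13 more payments.

16 payments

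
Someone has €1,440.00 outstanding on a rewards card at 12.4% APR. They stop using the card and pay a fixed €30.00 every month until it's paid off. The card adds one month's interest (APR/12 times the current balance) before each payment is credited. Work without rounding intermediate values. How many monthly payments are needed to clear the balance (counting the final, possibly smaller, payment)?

67 months

Monthly rate r = 12.4%/12 = 1.03333% = 0.0103333.
Recurrence: B ← B·(1+r) − €30.00.
Month 1: interest €14.88; balance after payment €1,424.88.
Month 2: interest €14.72; balance after payment €1,409.60.
Closed form: n = −ln(1 − rB₀/P)/ln(1+r) = −ln(0.504)/ln(1.01033) ≈ 66.650, so the balance reaches zero during payment 67.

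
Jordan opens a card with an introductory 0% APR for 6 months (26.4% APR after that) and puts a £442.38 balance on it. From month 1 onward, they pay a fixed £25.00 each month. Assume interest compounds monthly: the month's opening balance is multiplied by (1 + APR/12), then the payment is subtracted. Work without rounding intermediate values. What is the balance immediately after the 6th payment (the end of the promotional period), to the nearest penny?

Promo months 1–6 at r₀ = 0%/12 = 0; months 7+ at r₁ = 26.4%/12 = 0.022.
After month 6 (no interest yet): B = £442.38 − 6·£25.00 = £292.38.

£292.38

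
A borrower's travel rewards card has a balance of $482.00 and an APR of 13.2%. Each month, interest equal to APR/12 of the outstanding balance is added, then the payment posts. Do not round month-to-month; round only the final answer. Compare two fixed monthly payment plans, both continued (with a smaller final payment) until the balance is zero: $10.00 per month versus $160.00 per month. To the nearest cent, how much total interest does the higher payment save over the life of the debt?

Monthly rate r = 13.2%/12 = 1.1% = 0.011.
At $10.00/mo: n = ⌈−ln(1 − rB₀/P)/ln(1+r)⌉ = 70 payments (last $0.54); total interest = total paid − $482.00 = $208.54.
At $160.00/mo: 4 payments (last $12.92); total interest $10.92.
Interest saved = $208.54 − $10.92 = $197.62.

$197.62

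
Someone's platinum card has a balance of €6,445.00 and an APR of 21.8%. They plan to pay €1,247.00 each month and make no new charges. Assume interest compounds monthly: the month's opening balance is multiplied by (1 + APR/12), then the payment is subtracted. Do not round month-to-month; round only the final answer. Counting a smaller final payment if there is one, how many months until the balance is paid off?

Monthly rate r = 21.8%/12 = 1.81667% = 0.0181667.
Recurrence: B ← B·(1+r) − €1,247.00.
Month 1: interest €117.08; balance after payment €5,315.08.
Month 2: interest €96.56; balance after payment €4,164.64.
Month 3: interest €75.66; balance after payment €2,993.30.
Month 4: interest €54.38; balance after payment €1,800.68.
Month 5: interest €32.71; balance after payment €586.39.
Month 6: interest €10.65; balance after payment €0.00.

6 payments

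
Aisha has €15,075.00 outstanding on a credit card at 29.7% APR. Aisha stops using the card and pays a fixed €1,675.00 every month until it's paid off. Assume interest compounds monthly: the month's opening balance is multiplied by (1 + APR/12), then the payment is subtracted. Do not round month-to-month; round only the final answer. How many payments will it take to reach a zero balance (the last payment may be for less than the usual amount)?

Monthly rate r = 29.7%/12 = 2.475% = 0.02475.
Recurrence: B ← B·(1+r) − €1,675.00.
Month 1: interest €373.11; balance after payment €13,773.11.
Month 2: interest €340.88; balance after payment €12,438.99.
Closed form: n = −ln(1 − rB₀/P)/ln(1+r) = −ln(0.77725)/ln(1.02475) ≈ 10.307, so the balance reaches zero during payment 11.

11 months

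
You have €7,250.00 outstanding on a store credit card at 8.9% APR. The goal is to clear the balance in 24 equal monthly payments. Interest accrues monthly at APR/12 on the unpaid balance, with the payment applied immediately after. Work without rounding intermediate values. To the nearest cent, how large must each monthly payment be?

Monthly rate r = 8.9%/12 = 0.741667% = 0.00741667.
Level-payment amortization: P = B₀·r / (1 − (1+r)^(−n)) = 7250.00·0.00741667 / (1 − 1.00742^(−24)).
Denominator 1 − (1+r)^(−24) = 0.162507661.
P = 53.7708 / 0.162507661 ≈ 330.88.

€330.88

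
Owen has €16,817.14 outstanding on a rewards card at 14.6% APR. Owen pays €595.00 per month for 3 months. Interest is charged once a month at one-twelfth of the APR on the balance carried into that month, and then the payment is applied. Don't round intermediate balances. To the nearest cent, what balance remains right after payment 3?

€15,631.66

Monthly rate r = 14.6%/12 = 1.21667% = 0.0121667.
Each month: B ← B·(1+r) − €595.00.
Month 1: interest €204.61; balance after payment €16,426.75.
Month 2: interest €199.86; balance after payment €16,031.61.
Month 3: interest €195.05; balance after payment €15,631.66.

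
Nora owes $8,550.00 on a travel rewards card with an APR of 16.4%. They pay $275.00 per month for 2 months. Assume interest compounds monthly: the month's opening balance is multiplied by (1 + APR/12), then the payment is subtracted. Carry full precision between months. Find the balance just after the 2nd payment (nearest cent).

Monthly rate r = 16.4%/12 = 1.36667% = 0.0136667.
Each month: B ← B·(1+r) − $275.00.
Month 1: interest $116.85; balance after payment $8,391.85.
Month 2: interest $114.69; balance after payment $8,231.54.

$8,231.54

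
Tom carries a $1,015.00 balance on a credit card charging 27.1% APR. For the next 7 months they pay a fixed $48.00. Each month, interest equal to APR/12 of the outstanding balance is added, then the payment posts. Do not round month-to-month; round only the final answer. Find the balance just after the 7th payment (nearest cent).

$827.10

Monthly rate r = 27.1%/12 = 2.25833% = 0.0225833.
Each month: B ← B·(1+r) − $48.00.
Month 1: interest $22.92; balance after payment $989.92.
Month 2: interest $22.36; balance after payment $964.28.
Month 3: interest $21.78; balance after payment $938.05.
Month 4: interest $21.18; balance after payment $911.24.
Month 5: interest $20.58; balance after payment $883.82.
Month 6: interest $19.96; balance after payment $855.78.
Month 7: interest $19.33; balance after payment $827.10.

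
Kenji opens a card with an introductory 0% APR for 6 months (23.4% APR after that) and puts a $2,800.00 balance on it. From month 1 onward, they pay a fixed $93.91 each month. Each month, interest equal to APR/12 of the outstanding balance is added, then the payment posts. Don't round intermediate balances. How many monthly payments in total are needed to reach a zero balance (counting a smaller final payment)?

39 payments

Promo months 1–6 at r₀ = 0%/12 = 0; months 7+ at r₁ = 23.4%/12 = 0.0195.
After month 6 (no interest yet): B = $2,800.00 − 6·$93.91 = $2,236.54.
Then at r₁ with $93.91/mo: n₂ = −ln(1 − r₁·B/P)/ln(1+r₁) ≈ 32.33 → 33 more payments.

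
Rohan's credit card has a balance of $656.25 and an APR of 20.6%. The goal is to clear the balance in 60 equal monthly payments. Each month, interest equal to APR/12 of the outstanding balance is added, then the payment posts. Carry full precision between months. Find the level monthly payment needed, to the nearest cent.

Monthly rate r = 20.6%/12 = 1.71667% = 0.0171667.
Level-payment amortization: P = B₀·r / (1 − (1+r)^(−n)) = 656.25·0.0171667 / (1 − 1.01717^(−60)).
Denominator 1 − (1+r)^(−60) = 0.639858785.
P = 11.2656 / 0.639858785 ≈ 17.61.

$17.61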